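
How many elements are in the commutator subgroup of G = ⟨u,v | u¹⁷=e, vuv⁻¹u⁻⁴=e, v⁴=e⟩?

G' = [G, G] is generated by all commutators. The generator-pair commutators are: [u, v] = u¹⁴.
The subgroup they normally generate is {e, u, u², u³, u⁴, u⁵, u⁶, u⁷, u⁸, u⁹, u¹⁰, u¹¹, u¹², u¹³, u¹⁴, u¹⁵, u¹⁶}, of order 17.
Check: |G/G'| = 68/17 = 4 is the order of the abelianisation.

Answer: 17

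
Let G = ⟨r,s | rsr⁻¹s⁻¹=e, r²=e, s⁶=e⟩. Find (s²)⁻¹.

The order of (s²) is 3 (smallest k with (s²)ᵏ = e), so (s²)⁻¹ = (s²)² = s⁴.
Check: (s²) · (s⁴) → (s²) · s⁴ = e, giving e as required.

Answer: s⁴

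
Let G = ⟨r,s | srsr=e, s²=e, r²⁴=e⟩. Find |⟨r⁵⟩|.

|⟨r⁵⟩| equals the order of r⁵. Compute successive powers until reaching e:
  (r⁵)¹ = r⁵, (r⁵)² = r¹⁰, (r⁵)³ = r¹⁵, (r⁵)⁴ = r²⁰, (r⁵)⁵ = r, (r⁵)⁶ = r⁶, (r⁵)⁷ = r¹¹, (r⁵)⁸ = r¹⁶, (r⁵)⁹ = r²¹, (r⁵)¹⁰ = r², (r⁵)¹¹ = r⁷, (r⁵)¹² = r¹², (r⁵)¹³ = r¹⁷, (r⁵)¹⁴ = r²², (r⁵)¹⁵ = r³, (r⁵)¹⁶ = r⁸, (r⁵)¹⁷ = r¹³, (r⁵)¹⁸ = r¹⁸, (r⁵)¹⁹ = r²³, (r⁵)²⁰ = r⁴, (r⁵)²¹ = r⁹, (r⁵)²² = r¹⁴, (r⁵)²³ = r¹⁹, (r⁵)²⁴ = e.
The smallest positive k with (r⁵)ᵏ = e is 24, so |⟨r⁵⟩| = 24.

Answer: 24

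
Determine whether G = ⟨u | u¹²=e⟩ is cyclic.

|G| = 12. The element u has order 12 (its powers give 12 distinct elements), so ⟨u⟩ = G and G is cyclic.

Answer: Yes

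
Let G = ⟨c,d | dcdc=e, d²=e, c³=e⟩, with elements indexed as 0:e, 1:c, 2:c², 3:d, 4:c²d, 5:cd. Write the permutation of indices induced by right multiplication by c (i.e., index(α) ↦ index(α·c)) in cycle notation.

(0 1 2)(3 4 5)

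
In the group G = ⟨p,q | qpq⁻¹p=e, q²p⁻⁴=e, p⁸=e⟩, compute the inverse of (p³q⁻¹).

The order of (p³q⁻¹) is 4 (smallest k with (p³q⁻¹)ᵏ = e), so (p³q⁻¹)⁻¹ = (p³q⁻¹)³ = p³q.
Check: (p³q⁻¹) · (p³q) → (p³q⁻¹) · p³ = q⁻¹;   (q⁻¹) · q = e, giving e as required.

Answer: p³q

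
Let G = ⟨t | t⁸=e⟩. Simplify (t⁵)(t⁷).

Compute (t⁵) · (t⁷) by multiplying left to right and reducing via the relations at each step:
  (t⁵) · t⁷ = t⁴

Answer: t⁴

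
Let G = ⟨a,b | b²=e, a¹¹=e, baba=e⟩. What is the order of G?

Enumerate words in the generators, reducing via the relations: the distinct elements are
  {a, b, e, ab, a², a³, a⁴, a⁵, a⁶, a⁷, a⁸, a⁹, a²b, a³b, a¹⁰, a⁴b, a⁵b, a⁶b, a⁷b, a⁸b, a⁹b, a¹⁰b}.
No further products give new elements, so |G| = 22.

Answer: 22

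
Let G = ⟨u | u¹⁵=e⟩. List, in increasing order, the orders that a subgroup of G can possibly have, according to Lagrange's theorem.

|G| = 15 = 3 · 5. By Lagrange's theorem the order of any subgroup divides 15; the divisors of 15 are 1, 3, 5, 15.

Answer: 1, 3, 5, 15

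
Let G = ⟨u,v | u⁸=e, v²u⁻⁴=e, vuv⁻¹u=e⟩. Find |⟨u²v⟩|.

|⟨u²v⟩| equals the order of u²v. Compute successive powers until reaching e:
  (u²v)¹ = u²v, (u²v)² = u⁴, (u²v)³ = u²v⁻¹, (u²v)⁴ = e.
The smallest positive k with (u²v)ᵏ = e is 4, so |⟨u²v⟩| = 4.

Answer: 4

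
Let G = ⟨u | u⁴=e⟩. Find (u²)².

Compute successive powers of (u²), reducing at each step:
  (u²)²: (u²) · u² = e

Answer: e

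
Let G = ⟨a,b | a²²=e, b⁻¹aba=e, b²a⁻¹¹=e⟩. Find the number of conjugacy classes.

The conjugacy classes (representative and size) are:
  [e] (size 1), [a²¹] (size 2), [a²] (size 2), [a³] (size 2), [a¹⁸] (size 2), [a¹⁷] (size 2), [a⁶] (size 2), [a⁷] (size 2), [a⁸] (size 2), [a¹³] (size 2), [a¹²] (size 2), [a¹¹] (size 1), [a¹⁰b] (size 11), [a⁷b] (size 11).
Class equation: 1 + 2 + 2 + 2 + 2 + 2 + 2 + 2 + 2 + 2 + 2 + 1 + 11 + 11 = 44 = |G|. So G has 14 conjugacy classes.

Answer: 14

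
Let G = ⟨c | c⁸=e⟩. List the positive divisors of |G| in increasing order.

|G| = 8 = 2³. By Lagrange's theorem the order of any subgroup divides 8; the divisors of 8 are 1, 2, 4, 8.

Answer: 1, 2, 4, 8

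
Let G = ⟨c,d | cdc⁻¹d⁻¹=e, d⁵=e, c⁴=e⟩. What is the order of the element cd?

Compute successive powers until reaching e:
  (cd)¹ = cd, (cd)² = c²d², (cd)³ = c³d³, (cd)⁴ = d⁴, (cd)⁵ = c, (cd)⁶ = c²d, (cd)⁷ = c³d², (cd)⁸ = d³, (cd)⁹ = cd⁴, (cd)¹⁰ = c², (cd)¹¹ = c³d, (cd)¹² = d², (cd)¹³ = cd³, (cd)¹⁴ = c²d⁴, (cd)¹⁵ = c³, (cd)¹⁶ = d, (cd)¹⁷ = cd², (cd)¹⁸ = c²d³, (cd)¹⁹ = c³d⁴, (cd)²⁰ = e.
The smallest positive k with (cd)ᵏ = e is 20.

Answer: 20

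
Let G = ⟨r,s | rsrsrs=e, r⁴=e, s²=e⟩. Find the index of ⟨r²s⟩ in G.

First find ord(r²s) by computing successive powers:
  (r²s)¹ = r²s, (r²s)² = r²sr²s, (r²s)³ = sr², (r²s)⁴ = e.
So |⟨r²s⟩| = ord(r²s) = 4. With |G| = 24, by Lagrange [G : ⟨r²s⟩] = 24/4 = 6.

Answer: 6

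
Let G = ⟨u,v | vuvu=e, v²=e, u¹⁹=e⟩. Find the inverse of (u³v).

The order of (u³v) is 2 (smallest k with (u³v)ᵏ = e), so (u³v)⁻¹ = (u³v)¹ = u³v.
Check: (u³v) · (u³v) → (u³v) · u³ = v;   v · v = e, giving e as required.

Answer: u³v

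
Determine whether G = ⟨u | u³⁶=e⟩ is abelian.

G has a single generator, so G is cyclic and hence abelian.

Answer: Yes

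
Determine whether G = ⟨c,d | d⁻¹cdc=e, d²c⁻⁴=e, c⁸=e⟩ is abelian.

c·d = cd but d·c = c³d⁻¹, so c·d ≠ d·c and G is not abelian.

Answer: No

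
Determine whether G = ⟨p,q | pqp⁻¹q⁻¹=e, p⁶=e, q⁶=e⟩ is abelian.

Each pair of generators commutes: p·q = pq = q·p. Since the generators pairwise commute, every element of G commutes with every other, so G is abelian.

Answer: Yes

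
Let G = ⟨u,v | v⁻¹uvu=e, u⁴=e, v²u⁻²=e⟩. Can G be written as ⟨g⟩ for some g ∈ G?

Every cyclic group is abelian. But u·v = uv while v·u = uv⁻¹, so u·v ≠ v·u and G is not abelian. Hence G is not cyclic.

Answer: No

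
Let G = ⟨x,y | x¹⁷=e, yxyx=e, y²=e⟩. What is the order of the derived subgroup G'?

G' = [G, G] is generated by all commutators. The generator-pair commutators are: [x, y] = x².
The subgroup they normally generate is {e, x, x², x³, x⁴, x⁵, x⁶, x⁷, x⁸, x⁹, x¹⁰, x¹¹, x¹², x¹³, x¹⁴, x¹⁵, x¹⁶}, of order 17.
Check: |G/G'| = 34/17 = 2 is the order of the abelianisation.

Answer: 17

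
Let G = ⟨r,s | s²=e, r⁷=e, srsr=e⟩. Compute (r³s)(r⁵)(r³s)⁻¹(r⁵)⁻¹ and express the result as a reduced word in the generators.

[(r³s), (r⁵)] = (r³s)·(r⁵)·(r³s)⁻¹·(r⁵)⁻¹.
  (r³s) · (r⁵) = r⁵s
  (r⁵s) · (r³s) = r²
  (r²) · (r²) = r⁴

Answer: r⁴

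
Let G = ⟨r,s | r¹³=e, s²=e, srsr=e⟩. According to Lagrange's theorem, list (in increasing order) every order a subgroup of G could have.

|G| = 26 = 2 · 13. By Lagrange's theorem the order of any subgroup divides 26; the divisors of 26 are 1, 2, 13, 26.

Answer: 1, 2, 13, 26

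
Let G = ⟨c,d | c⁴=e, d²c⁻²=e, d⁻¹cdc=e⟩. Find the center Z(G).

An element z ∈ Z(G) iff z commutes with every generator.
For example c² is central: (c²)·c = c³ = c·(c²); (c²)·d = d⁻¹ = d·(c²).
Whereas c ∉ Z(G) since c·d = cd ≠ cd⁻¹ = d·c.
Checking each of the 8 elements this way gives Z(G) = {e, c²}, of order 2.

Answer: {e, c²}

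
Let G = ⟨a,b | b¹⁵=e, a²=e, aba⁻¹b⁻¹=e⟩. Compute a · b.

Compute a · b by multiplying left to right and reducing via the relations at each step:
  a · b = ab

Answer: ab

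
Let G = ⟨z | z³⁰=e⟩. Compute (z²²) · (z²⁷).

Compute (z²²) · (z²⁷) by multiplying left to right and reducing via the relations at each step:
  (z²²) · z²⁷ = z¹⁹

Answer: z¹⁹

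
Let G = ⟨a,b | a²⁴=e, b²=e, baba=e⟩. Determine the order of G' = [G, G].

G' = [G, G] is generated by all commutators. The generator-pair commutators are: [a, b] = a².
The subgroup they normally generate is {e, a², a⁴, a⁶, a⁸, a¹⁰, a¹², a¹⁴, a¹⁶, a¹⁸, a²⁰, a²²}, of order 12.
Check: |G/G'| = 48/12 = 4 is the order of the abelianisation.

Answer: 12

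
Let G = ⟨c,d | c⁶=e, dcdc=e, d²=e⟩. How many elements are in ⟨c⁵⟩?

|⟨c⁵⟩| equals the order of c⁵. Compute successive powers until reaching e:
  (c⁵)¹ = c⁵, (c⁵)² = c⁴, (c⁵)³ = c³, (c⁵)⁴ = c², (c⁵)⁵ = c, (c⁵)⁶ = e.
The smallest positive k with (c⁵)ᵏ = e is 6, so |⟨c⁵⟩| = 6.

Answer: 6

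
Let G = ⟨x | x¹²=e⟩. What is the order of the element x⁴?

Compute successive powers until reaching e:
  (x⁴)¹ = x⁴, (x⁴)² = x⁸, (x⁴)³ = e.
The smallest positive k with (x⁴)ᵏ = e is 3.

Answer: 3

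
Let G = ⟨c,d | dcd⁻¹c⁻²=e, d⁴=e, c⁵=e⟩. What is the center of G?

An element z ∈ Z(G) iff z commutes with every generator.
For example e is central: e·c = c = c·e; e·d = d = d·e.
Whereas c ∉ Z(G) since c·d = cd ≠ c²d = d·c.
Checking each of the 20 elements this way gives Z(G) = {e}, of order 1.

Answer: {e}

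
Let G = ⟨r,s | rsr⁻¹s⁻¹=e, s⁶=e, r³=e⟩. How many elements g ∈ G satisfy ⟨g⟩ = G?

⟨g⟩ = G would require ord(g) = |G| = 18, but the maximum element order in G is 6 < 18. So G is not cyclic and no single element generates it: the count is 0.

Answer: 0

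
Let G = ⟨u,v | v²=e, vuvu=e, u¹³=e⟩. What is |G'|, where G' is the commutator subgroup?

G' = [G, G] is generated by all commutators. The generator-pair commutators are: [u, v] = u².
The subgroup they normally generate is {e, u, u², u³, u⁴, u⁵, u⁶, u⁷, u⁸, u⁹, u¹⁰, u¹¹, u¹²}, of order 13.
Check: |G/G'| = 26/13 = 2 is the order of the abelianisation.

Answer: 13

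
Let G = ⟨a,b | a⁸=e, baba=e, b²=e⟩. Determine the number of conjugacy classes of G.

The conjugacy classes (representative and size) are:
  [e] (size 1), [a] (size 2), [a⁶] (size 2), [a³] (size 2), [a⁴] (size 1), [b] (size 4), [a⁵b] (size 4).
Class equation: 1 + 2 + 2 + 2 + 1 + 4 + 4 = 16 = |G|. So G has 7 conjugacy classes.

Answer: 7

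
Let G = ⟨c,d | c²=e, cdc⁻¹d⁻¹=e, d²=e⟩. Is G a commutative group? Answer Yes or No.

Each pair of generators commutes: c·d = cd = d·c. Since the generators pairwise commute, every element of G commutes with every other, so G is abelian.

Answer: Yes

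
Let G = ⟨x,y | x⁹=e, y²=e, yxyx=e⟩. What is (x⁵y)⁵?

Compute successive powers of (x⁵y), reducing at each step:
  (x⁵y)²: (x⁵y) · x⁵ = y;   y · y = e
  (x⁵y)³: e · x⁵ = x⁵;   (x⁵) · y = x⁵y
  (x⁵y)⁴: (x⁵y) · x⁵ = y;   y · y = e
  (x⁵y)⁵: e · x⁵ = x⁵;   (x⁵) · y = x⁵y

Answer: x⁵y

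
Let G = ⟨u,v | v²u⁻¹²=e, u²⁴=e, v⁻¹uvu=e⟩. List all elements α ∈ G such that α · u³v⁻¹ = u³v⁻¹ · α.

⟨u³v⁻¹⟩ ⊆ C_G(u³v⁻¹) since powers of u³v⁻¹ commute with u³v⁻¹; so |C_G(u³v⁻¹)| ≥ |⟨u³v⁻¹⟩| = 4.
By orbit–stabilizer, |C_G(u³v⁻¹)| = |G| / |conj. class of u³v⁻¹| = 48 / 12 = 4.
The 4 elements commuting with u³v⁻¹ are {e, u¹², u³v, u³v⁻¹}.

Answer: {e, u¹², u³v, u³v⁻¹}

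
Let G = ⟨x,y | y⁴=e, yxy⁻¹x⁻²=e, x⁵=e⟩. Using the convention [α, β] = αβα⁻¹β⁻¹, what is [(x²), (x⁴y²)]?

[(x²), (x⁴y²)] = (x²)·(x⁴y²)·(x²)⁻¹·(x⁴y²)⁻¹.
  (x²) · (x⁴y²) = xy²
  (xy²) · (x³) = x³y²
  (x³y²) · (x⁴y²) = x⁴

Answer: x⁴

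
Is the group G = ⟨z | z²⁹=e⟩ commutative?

G has a single generator, so G is cyclic and hence abelian.

Answer: Yes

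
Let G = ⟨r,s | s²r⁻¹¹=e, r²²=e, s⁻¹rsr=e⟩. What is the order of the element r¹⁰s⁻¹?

Compute successive powers until reaching e:
  (r¹⁰s⁻¹)¹ = r¹⁰s⁻¹, (r¹⁰s⁻¹)² = r¹¹, (r¹⁰s⁻¹)³ = r¹⁰s, (r¹⁰s⁻¹)⁴ = e.
The smallest positive k with (r¹⁰s⁻¹)ᵏ = e is 4.

Answer: 4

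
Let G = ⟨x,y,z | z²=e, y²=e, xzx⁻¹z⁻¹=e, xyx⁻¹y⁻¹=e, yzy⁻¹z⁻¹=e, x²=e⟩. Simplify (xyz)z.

Compute (xyz) · z by multiplying left to right and reducing via the relations at each step:
  (xyz) · z = xy

Answer: xy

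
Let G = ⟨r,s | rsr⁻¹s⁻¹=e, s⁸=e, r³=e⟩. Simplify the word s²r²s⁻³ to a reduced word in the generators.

Multiply left to right, reducing at each step:
  (s²) · r² = r²s²
  (r²s²) · s⁻³ = r²s⁷

Answer: r²s⁷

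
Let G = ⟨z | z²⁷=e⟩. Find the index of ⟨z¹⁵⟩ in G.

First find ord(z¹⁵) by computing successive powers:
  (z¹⁵)¹ = z¹⁵, (z¹⁵)² = z³, (z¹⁵)³ = z¹⁸, (z¹⁵)⁴ = z⁶, (z¹⁵)⁵ = z²¹, (z¹⁵)⁶ = z⁹, (z¹⁵)⁷ = z²⁴, (z¹⁵)⁸ = z¹², (z¹⁵)⁹ = e.
So |⟨z¹⁵⟩| = ord(z¹⁵) = 9. With |G| = 27, by Lagrange [G : ⟨z¹⁵⟩] = 27/9 = 3.

Answer: 3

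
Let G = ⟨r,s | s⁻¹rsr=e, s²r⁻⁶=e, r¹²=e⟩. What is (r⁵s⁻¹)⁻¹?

The order of (r⁵s⁻¹) is 4 (smallest k with (r⁵s⁻¹)ᵏ = e), so (r⁵s⁻¹)⁻¹ = (r⁵s⁻¹)³ = r⁵s.
Check: (r⁵s⁻¹) · (r⁵s) → (r⁵s⁻¹) · r⁵ = s⁻¹;   (s⁻¹) · s = e, giving e as required.

Answer: r⁵s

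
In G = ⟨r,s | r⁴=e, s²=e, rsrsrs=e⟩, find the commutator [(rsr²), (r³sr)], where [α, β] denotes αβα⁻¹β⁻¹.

[(rsr²), (r³sr)] = (rsr²)·(r³sr)·(rsr²)⁻¹·(r³sr)⁻¹.
  (rsr²) · (r³sr) = s
  s · (r²sr³) = rsr²s
  (rsr²s) · (r³sr) = r²sr³

Answer: r²sr³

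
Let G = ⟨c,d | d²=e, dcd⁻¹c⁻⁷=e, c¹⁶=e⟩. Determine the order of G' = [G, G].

G' = [G, G] is generated by all commutators. The generator-pair commutators are: [c, d] = c¹⁰.
The subgroup they normally generate is {e, c², c⁴, c⁶, c⁸, c¹⁰, c¹², c¹⁴}, of order 8.
Check: |G/G'| = 32/8 = 4 is the order of the abelianisation.

Answer: 8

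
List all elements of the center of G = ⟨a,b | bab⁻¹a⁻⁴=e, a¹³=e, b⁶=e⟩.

An element z ∈ Z(G) iff z commutes with every generator.
For example e is central: e·a = a = a·e; e·b = b = b·e.
Whereas a ∉ Z(G) since a·b = ab ≠ a⁴b = b·a.
Checking each of the 78 elements this way gives Z(G) = {e}, of order 1.

Answer: {e}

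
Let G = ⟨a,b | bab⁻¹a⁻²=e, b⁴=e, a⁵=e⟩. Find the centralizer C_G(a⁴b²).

⟨a⁴b²⟩ ⊆ C_G(a⁴b²) since powers of a⁴b² commute with a⁴b²; so |C_G(a⁴b²)| ≥ |⟨a⁴b²⟩| = 2.
By orbit–stabilizer, |C_G(a⁴b²)| = |G| / |conj. class of a⁴b²| = 20 / 5 = 4.
The 4 elements commuting with a⁴b² are {e, ab³, a³b, a⁴b²}.

Answer: {e, ab³, a³b, a⁴b²}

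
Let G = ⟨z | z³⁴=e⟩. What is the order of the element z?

Compute successive powers until reaching e:
  z¹ = z, z² = z², z³ = z³, z⁴ = z⁴, z⁵ = z⁵, z⁶ = z⁶, z⁷ = z⁷, z⁸ = z⁸, z⁹ = z⁹, z¹⁰ = z¹⁰, z¹¹ = z¹¹, z¹² = z¹², z¹³ = z¹³, z¹⁴ = z¹⁴, z¹⁵ = z¹⁵, z¹⁶ = z¹⁶, z¹⁷ = z¹⁷, z¹⁸ = z¹⁸, z¹⁹ = z¹⁹, z²⁰ = z²⁰, z²¹ = z²¹, z²² = z²², z²³ = z²³, z²⁴ = z²⁴, z²⁵ = z²⁵, z²⁶ = z²⁶, z²⁷ = z²⁷, z²⁸ = z²⁸, z²⁹ = z²⁹, z³⁰ = z³⁰, z³¹ = z³¹, z³² = z³², z³³ = z³³, z³⁴ = e.
The smallest positive k with zᵏ = e is 34.

Answer: 34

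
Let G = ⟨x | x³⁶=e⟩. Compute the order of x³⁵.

Compute successive powers until reaching e:
  (x³⁵)¹ = x³⁵, (x³⁵)² = x³⁴, (x³⁵)³ = x³³, (x³⁵)⁴ = x³², (x³⁵)⁵ = x³¹, (x³⁵)⁶ = x³⁰, (x³⁵)⁷ = x²⁹, (x³⁵)⁸ = x²⁸, (x³⁵)⁹ = x²⁷, (x³⁵)¹⁰ = x²⁶, (x³⁵)¹¹ = x²⁵, (x³⁵)¹² = x²⁴, (x³⁵)¹³ = x²³, (x³⁵)¹⁴ = x²², (x³⁵)¹⁵ = x²¹, (x³⁵)¹⁶ = x²⁰, (x³⁵)¹⁷ = x¹⁹, (x³⁵)¹⁸ = x¹⁸, (x³⁵)¹⁹ = x¹⁷, (x³⁵)²⁰ = x¹⁶, (x³⁵)²¹ = x¹⁵, (x³⁵)²² = x¹⁴, (x³⁵)²³ = x¹³, (x³⁵)²⁴ = x¹², (x³⁵)²⁵ = x¹¹, (x³⁵)²⁶ = x¹⁰, (x³⁵)²⁷ = x⁹, (x³⁵)²⁸ = x⁸, (x³⁵)²⁹ = x⁷, (x³⁵)³⁰ = x⁶, (x³⁵)³¹ = x⁵, (x³⁵)³² = x⁴, (x³⁵)³³ = x³, (x³⁵)³⁴ = x², (x³⁵)³⁵ = x, (x³⁵)³⁶ = e.
The smallest positive k with (x³⁵)ᵏ = e is 36.

Answer: 36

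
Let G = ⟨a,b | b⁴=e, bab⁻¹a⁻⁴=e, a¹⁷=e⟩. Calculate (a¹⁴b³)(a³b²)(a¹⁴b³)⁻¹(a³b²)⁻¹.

[(a¹⁴b³), (a³b²)] = (a¹⁴b³)·(a³b²)·(a¹⁴b³)⁻¹·(a³b²)⁻¹.
  (a¹⁴b³) · (a³b²) = a²b
  (a²b) · (a¹²b) = a¹⁶b²
  (a¹⁶b²) · (a³b²) = a¹³

Answer: a¹³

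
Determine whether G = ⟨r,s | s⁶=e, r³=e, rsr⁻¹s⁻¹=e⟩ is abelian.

Each pair of generators commutes: r·s = rs = s·r. Since the generators pairwise commute, every element of G commutes with every other, so G is abelian.

Answer: Yes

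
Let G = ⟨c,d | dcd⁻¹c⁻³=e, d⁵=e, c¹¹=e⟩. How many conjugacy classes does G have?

The conjugacy classes (representative and size) are:
  [e] (size 1), [c³] (size 5), [c⁶] (size 5), [c⁷d] (size 11), [c⁹d²] (size 11), [c⁷d³] (size 11), [c⁷d⁴] (size 11).
Class equation: 1 + 5 + 5 + 11 + 11 + 11 + 11 = 55 = |G|. So G has 7 conjugacy classes.

Answer: 7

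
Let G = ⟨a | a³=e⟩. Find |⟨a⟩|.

|⟨a⟩| equals the order of a. Compute successive powers until reaching e:
  a¹ = a, a² = a², a³ = e.
The smallest positive k with aᵏ = e is 3, so |⟨a⟩| = 3.

Answer: 3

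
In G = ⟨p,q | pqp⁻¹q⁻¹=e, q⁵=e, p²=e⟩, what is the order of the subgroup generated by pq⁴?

|⟨pq⁴⟩| equals the order of pq⁴. Compute successive powers until reaching e:
  (pq⁴)¹ = pq⁴, (pq⁴)² = q³, (pq⁴)³ = pq², (pq⁴)⁴ = q, (pq⁴)⁵ = p, (pq⁴)⁶ = q⁴, (pq⁴)⁷ = pq³, (pq⁴)⁸ = q², (pq⁴)⁹ = pq, (pq⁴)¹⁰ = e.
The smallest positive k with (pq⁴)ᵏ = e is 10, so |⟨pq⁴⟩| = 10.

Answer: 10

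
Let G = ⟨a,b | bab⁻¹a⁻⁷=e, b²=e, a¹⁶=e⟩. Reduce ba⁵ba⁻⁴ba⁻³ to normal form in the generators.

Multiply left to right, reducing at each step:
  b · a⁵ = a³b
  (a³b) · b = a³
  (a³) · a⁻⁴ = a¹⁵
  (a¹⁵) · b = a¹⁵b
  (a¹⁵b) · a⁻³ = a¹⁰b

Answer: a¹⁰b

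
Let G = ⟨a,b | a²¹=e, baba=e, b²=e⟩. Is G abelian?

a·b = ab but b·a = a²⁰b, so a·b ≠ b·a and G is not abelian.

Answer: No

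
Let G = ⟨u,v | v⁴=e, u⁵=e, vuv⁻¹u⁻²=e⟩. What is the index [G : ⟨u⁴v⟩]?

First find ord(u⁴v) by computing successive powers:
  (u⁴v)¹ = u⁴v, (u⁴v)² = u²v², (u⁴v)³ = u³v³, (u⁴v)⁴ = e.
So |⟨u⁴v⟩| = ord(u⁴v) = 4. With |G| = 20, by Lagrange [G : ⟨u⁴v⟩] = 20/4 = 5.

Answer: 5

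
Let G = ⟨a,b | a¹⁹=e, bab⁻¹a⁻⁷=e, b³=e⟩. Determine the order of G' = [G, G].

G' = [G, G] is generated by all commutators. The generator-pair commutators are: [a, b] = a¹³.
The subgroup they normally generate is {e, a, a², a³, a⁴, a⁵, a⁶, a⁷, a⁸, a⁹, a¹⁰, a¹¹, a¹², a¹³, a¹⁴, a¹⁵, a¹⁶, a¹⁷, a¹⁸}, of order 19.
Check: |G/G'| = 57/19 = 3 is the order of the abelianisation.

Answer: 19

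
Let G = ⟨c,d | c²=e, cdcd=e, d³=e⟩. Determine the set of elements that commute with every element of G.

An element z ∈ Z(G) iff z commutes with every generator.
For example e is central: e·c = c = c·e; e·d = d = d·e.
Whereas c ∉ Z(G) since c·d = cd ≠ cd² = d·c.
Checking each of the 6 elements this way gives Z(G) = {e}, of order 1.

Answer: {e}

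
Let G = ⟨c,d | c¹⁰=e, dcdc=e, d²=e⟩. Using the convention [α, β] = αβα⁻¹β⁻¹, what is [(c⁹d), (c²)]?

[(c⁹d), (c²)] = (c⁹d)·(c²)·(c⁹d)⁻¹·(c²)⁻¹.
  (c⁹d) · (c²) = c⁷d
  (c⁷d) · (c⁹d) = c⁸
  (c⁸) · (c⁸) = c⁶

Answer: c⁶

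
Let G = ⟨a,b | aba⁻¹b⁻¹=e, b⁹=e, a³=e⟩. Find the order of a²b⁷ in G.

Compute successive powers until reaching e:
  (a²b⁷)¹ = a²b⁷, (a²b⁷)² = ab⁵, (a²b⁷)³ = b³, (a²b⁷)⁴ = a²b, (a²b⁷)⁵ = ab⁸, (a²b⁷)⁶ = b⁶, (a²b⁷)⁷ = a²b⁴, (a²b⁷)⁸ = ab², (a²b⁷)⁹ = e.
The smallest positive k with (a²b⁷)ᵏ = e is 9.

Answer: 9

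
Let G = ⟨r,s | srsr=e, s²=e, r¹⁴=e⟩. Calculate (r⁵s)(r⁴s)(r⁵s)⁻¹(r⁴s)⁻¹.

[(r⁵s), (r⁴s)] = (r⁵s)·(r⁴s)·(r⁵s)⁻¹·(r⁴s)⁻¹.
  (r⁵s) · (r⁴s) = r
  r · (r⁵s) = r⁶s
  (r⁶s) · (r⁴s) = r²

Answer: r²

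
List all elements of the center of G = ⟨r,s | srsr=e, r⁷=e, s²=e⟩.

An element z ∈ Z(G) iff z commutes with every generator.
For example e is central: e·r = r = r·e; e·s = s = s·e.
Whereas r ∉ Z(G) since r·s = rs ≠ r⁶s = s·r.
Checking each of the 14 elements this way gives Z(G) = {e}, of order 1.

Answer: {e}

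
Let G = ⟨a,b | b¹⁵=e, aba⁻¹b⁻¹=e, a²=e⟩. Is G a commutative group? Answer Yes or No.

Each pair of generators commutes: a·b = ab = b·a. Since the generators pairwise commute, every element of G commutes with every other, so G is abelian.

Answer: Yes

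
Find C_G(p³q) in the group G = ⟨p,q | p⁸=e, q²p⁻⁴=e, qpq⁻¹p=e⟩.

⟨p³q⟩ ⊆ C_G(p³q) since powers of p³q commute with p³q; so |C_G(p³q)| ≥ |⟨p³q⟩| = 4.
By orbit–stabilizer, |C_G(p³q)| = |G| / |conj. class of p³q| = 16 / 4 = 4.
The 4 elements commuting with p³q are {e, p⁴, p³q⁻¹, p³q}.

Answer: {e, p⁴, p³q⁻¹, p³q}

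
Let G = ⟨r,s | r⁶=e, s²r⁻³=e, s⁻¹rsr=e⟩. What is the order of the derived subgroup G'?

G' = [G, G] is generated by all commutators. The generator-pair commutators are: [r, s] = r².
The subgroup they normally generate is {e, r², r⁴}, of order 3.
Check: |G/G'| = 12/3 = 4 is the order of the abelianisation.

Answer: 3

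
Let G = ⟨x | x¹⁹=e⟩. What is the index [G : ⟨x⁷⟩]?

First find ord(x⁷) by computing successive powers:
  (x⁷)¹ = x⁷, (x⁷)² = x¹⁴, (x⁷)³ = x², (x⁷)⁴ = x⁹, (x⁷)⁵ = x¹⁶, (x⁷)⁶ = x⁴, (x⁷)⁷ = x¹¹, (x⁷)⁸ = x¹⁸, (x⁷)⁹ = x⁶, (x⁷)¹⁰ = x¹³, (x⁷)¹¹ = x, (x⁷)¹² = x⁸, (x⁷)¹³ = x¹⁵, (x⁷)¹⁴ = x³, (x⁷)¹⁵ = x¹⁰, (x⁷)¹⁶ = x¹⁷, (x⁷)¹⁷ = x⁵, (x⁷)¹⁸ = x¹², (x⁷)¹⁹ = e.
So |⟨x⁷⟩| = ord(x⁷) = 19. With |G| = 19, by Lagrange [G : ⟨x⁷⟩] = 19/19 = 1.

Answer: 1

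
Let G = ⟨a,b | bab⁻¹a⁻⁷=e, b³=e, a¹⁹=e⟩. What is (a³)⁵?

Compute successive powers of (a³), reducing at each step:
  (a³)²: (a³) · a³ = a⁶
  (a³)³: (a⁶) · a³ = a⁹
  (a³)⁴: (a⁹) · a³ = a¹²
  (a³)⁵: (a¹²) · a³ = a¹⁵

Answer: a¹⁵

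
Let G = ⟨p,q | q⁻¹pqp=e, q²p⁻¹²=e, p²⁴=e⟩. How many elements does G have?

Enumerate words in the generators, reducing via the relations: the distinct elements are
  {e, p, q, pq, p², p³, p⁴, p⁵, p⁶, p⁷, p⁸, p⁹, p²q, p²², p²³, p²¹, p²⁰, p³q, p¹², p¹³, p¹¹, p¹⁰, p¹⁴, p¹⁵, p¹⁶, p¹⁷, p¹⁸, p¹⁹, p⁴q, p⁵q, p⁶q, p⁷q, p⁸q, p⁹q, q⁻¹, pq⁻¹, p¹¹q, p¹⁰q, p²q⁻¹, p³q⁻¹, p⁴q⁻¹, p⁵q⁻¹, p⁶q⁻¹, p⁷q⁻¹, p⁸q⁻¹, p⁹q⁻¹, p¹¹q⁻¹, p¹⁰q⁻¹}.
No further products give new elements, so |G| = 48.

Answer: 48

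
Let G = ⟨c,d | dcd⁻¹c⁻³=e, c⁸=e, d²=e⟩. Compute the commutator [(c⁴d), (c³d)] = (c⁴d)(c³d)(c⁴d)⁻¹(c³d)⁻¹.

[(c⁴d), (c³d)] = (c⁴d)·(c³d)·(c⁴d)⁻¹·(c³d)⁻¹.
  (c⁴d) · (c³d) = c⁵
  (c⁵) · (c⁴d) = cd
  (cd) · (c⁷d) = c⁶

Answer: c⁶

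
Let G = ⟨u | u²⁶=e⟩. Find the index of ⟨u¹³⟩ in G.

First find ord(u¹³) by computing successive powers:
  (u¹³)¹ = u¹³, (u¹³)² = e.
So |⟨u¹³⟩| = ord(u¹³) = 2. With |G| = 26, by Lagrange [G : ⟨u¹³⟩] = 26/2 = 13.

Answer: 13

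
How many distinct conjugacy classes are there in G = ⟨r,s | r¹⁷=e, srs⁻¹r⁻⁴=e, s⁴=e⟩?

The conjugacy classes (representative and size) are:
  [e] (size 1), [r⁴] (size 4), [r²] (size 4), [r⁵] (size 4), [r¹¹] (size 4), [r⁷s] (size 17), [r³s²] (size 17), [r⁹s³] (size 17).
Class equation: 1 + 4 + 4 + 4 + 4 + 17 + 17 + 17 = 68 = |G|. So G has 8 conjugacy classes.

Answer: 8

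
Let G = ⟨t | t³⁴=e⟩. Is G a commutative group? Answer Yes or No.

G has a single generator, so G is cyclic and hence abelian.

Answer: Yes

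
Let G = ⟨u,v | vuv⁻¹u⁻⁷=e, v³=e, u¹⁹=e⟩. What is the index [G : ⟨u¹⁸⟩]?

First find ord(u¹⁸) by computing successive powers:
  (u¹⁸)¹ = u¹⁸, (u¹⁸)² = u¹⁷, (u¹⁸)³ = u¹⁶, (u¹⁸)⁴ = u¹⁵, (u¹⁸)⁵ = u¹⁴, (u¹⁸)⁶ = u¹³, (u¹⁸)⁷ = u¹², (u¹⁸)⁸ = u¹¹, (u¹⁸)⁹ = u¹⁰, (u¹⁸)¹⁰ = u⁹, (u¹⁸)¹¹ = u⁸, (u¹⁸)¹² = u⁷, (u¹⁸)¹³ = u⁶, (u¹⁸)¹⁴ = u⁵, (u¹⁸)¹⁵ = u⁴, (u¹⁸)¹⁶ = u³, (u¹⁸)¹⁷ = u², (u¹⁸)¹⁸ = u, (u¹⁸)¹⁹ = e.
So |⟨u¹⁸⟩| = ord(u¹⁸) = 19. With |G| = 57, by Lagrange [G : ⟨u¹⁸⟩] = 57/19 = 3.

Answer: 3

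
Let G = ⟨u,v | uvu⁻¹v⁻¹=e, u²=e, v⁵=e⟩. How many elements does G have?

Enumerate words in the generators, reducing via the relations: the distinct elements are
  {e, u, v, uv, v², v³, v⁴, uv², uv³, uv⁴}.
No further products give new elements, so |G| = 10.

Answer: 10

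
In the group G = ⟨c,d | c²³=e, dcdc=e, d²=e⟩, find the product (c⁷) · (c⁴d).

Compute (c⁷) · (c⁴d) by multiplying left to right and reducing via the relations at each step:
  (c⁷) · c⁴ = c¹¹
  (c¹¹) · d = c¹¹d

Answer: c¹¹d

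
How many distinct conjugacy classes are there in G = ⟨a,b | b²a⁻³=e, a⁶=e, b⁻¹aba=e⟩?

The conjugacy classes (representative and size) are:
  [e] (size 1), [a] (size 2), [a²] (size 2), [a³] (size 1), [ab⁻¹] (size 3), [a²b⁻¹] (size 3).
Class equation: 1 + 2 + 2 + 1 + 3 + 3 = 12 = |G|. So G has 6 conjugacy classes.

Answer: 6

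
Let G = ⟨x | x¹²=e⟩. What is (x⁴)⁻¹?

The order of (x⁴) is 3 (smallest k with (x⁴)ᵏ = e), so (x⁴)⁻¹ = (x⁴)² = x⁸.
Check: (x⁴) · (x⁸) → (x⁴) · x⁸ = e, giving e as required.

Answer: x⁸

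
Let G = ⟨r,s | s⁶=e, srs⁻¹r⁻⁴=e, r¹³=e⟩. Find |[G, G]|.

G' = [G, G] is generated by all commutators. The generator-pair commutators are: [r, s] = r¹⁰.
The subgroup they normally generate is {e, r, r², r³, r⁴, r⁵, r⁶, r⁷, r⁸, r⁹, r¹⁰, r¹¹, r¹²}, of order 13.
Check: |G/G'| = 78/13 = 6 is the order of the abelianisation.

Answer: 13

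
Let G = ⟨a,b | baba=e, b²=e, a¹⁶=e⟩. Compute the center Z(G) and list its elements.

An element z ∈ Z(G) iff z commutes with every generator.
For example a⁸ is central: (a⁸)·a = a⁹ = a·(a⁸); (a⁸)·b = a⁸b = b·(a⁸).
Whereas a ∉ Z(G) since a·b = ab ≠ a¹⁵b = b·a.
Checking each of the 32 elements this way gives Z(G) = {e, a⁸}, of order 2.

Answer: {e, a⁸}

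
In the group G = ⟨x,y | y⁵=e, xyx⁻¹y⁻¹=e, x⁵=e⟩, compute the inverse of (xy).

The order of (xy) is 5 (smallest k with (xy)ᵏ = e), so (xy)⁻¹ = (xy)⁴ = x⁴y⁴.
Check: (xy) · (x⁴y⁴) → (xy) · x⁴ = y;   y · y⁴ = e, giving e as required.

Answer: x⁴y⁴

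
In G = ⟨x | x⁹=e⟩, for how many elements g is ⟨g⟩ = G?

G is cyclic of order 9. An element generates G iff its order is 9, and a cyclic group of order 9 has exactly φ(9) = 6 such elements.

Answer: 6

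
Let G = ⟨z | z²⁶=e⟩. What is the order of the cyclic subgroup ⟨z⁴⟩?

|⟨z⁴⟩| equals the order of z⁴. Compute successive powers until reaching e:
  (z⁴)¹ = z⁴, (z⁴)² = z⁸, (z⁴)³ = z¹², (z⁴)⁴ = z¹⁶, (z⁴)⁵ = z²⁰, (z⁴)⁶ = z²⁴, (z⁴)⁷ = z², (z⁴)⁸ = z⁶, (z⁴)⁹ = z¹⁰, (z⁴)¹⁰ = z¹⁴, (z⁴)¹¹ = z¹⁸, (z⁴)¹² = z²², (z⁴)¹³ = e.
The smallest positive k with (z⁴)ᵏ = e is 13, so |⟨z⁴⟩| = 13.

Answer: 13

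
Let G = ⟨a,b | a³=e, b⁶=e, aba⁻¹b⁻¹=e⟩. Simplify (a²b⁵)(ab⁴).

Compute (a²b⁵) · (ab⁴) by multiplying left to right and reducing via the relations at each step:
  (a²b⁵) · a = b⁵
  (b⁵) · b⁴ = b³

Answer: b³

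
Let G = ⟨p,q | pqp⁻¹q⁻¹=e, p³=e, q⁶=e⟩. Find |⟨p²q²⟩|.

|⟨p²q²⟩| equals the order of p²q². Compute successive powers until reaching e:
  (p²q²)¹ = p²q², (p²q²)² = pq⁴, (p²q²)³ = e.
The smallest positive k with (p²q²)ᵏ = e is 3, so |⟨p²q²⟩| = 3.

Answer: 3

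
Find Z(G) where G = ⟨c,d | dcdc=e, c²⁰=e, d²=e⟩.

An element z ∈ Z(G) iff z commutes with every generator.
For example c¹⁰ is central: (c¹⁰)·c = c¹¹ = c·(c¹⁰); (c¹⁰)·d = c¹⁰d = d·(c¹⁰).
Whereas c ∉ Z(G) since c·d = cd ≠ c¹⁹d = d·c.
Checking each of the 40 elements this way gives Z(G) = {e, c¹⁰}, of order 2.

Answer: {e, c¹⁰}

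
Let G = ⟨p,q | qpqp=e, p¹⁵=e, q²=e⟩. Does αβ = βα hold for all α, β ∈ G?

p·q = pq but q·p = p¹⁴q, so p·q ≠ q·p and G is not abelian.

Answer: No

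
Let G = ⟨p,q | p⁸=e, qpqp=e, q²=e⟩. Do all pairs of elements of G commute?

p·q = pq but q·p = p⁷q, so p·q ≠ q·p and G is not abelian.

Answer: No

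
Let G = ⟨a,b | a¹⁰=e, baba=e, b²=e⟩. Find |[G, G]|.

G' = [G, G] is generated by all commutators. The generator-pair commutators are: [a, b] = a².
The subgroup they normally generate is {e, a², a⁴, a⁶, a⁸}, of order 5.
Check: |G/G'| = 20/5 = 4 is the order of the abelianisation.

Answer: 5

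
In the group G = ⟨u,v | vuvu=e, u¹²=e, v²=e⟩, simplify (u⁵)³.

Compute successive powers of (u⁵), reducing at each step:
  (u⁵)²: (u⁵) · u⁵ = u¹⁰
  (u⁵)³: (u¹⁰) · u⁵ = u³

Answer: u³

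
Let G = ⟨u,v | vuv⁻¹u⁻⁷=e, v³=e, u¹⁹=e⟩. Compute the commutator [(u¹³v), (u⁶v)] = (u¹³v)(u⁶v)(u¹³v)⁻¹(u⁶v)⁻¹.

[(u¹³v), (u⁶v)] = (u¹³v)·(u⁶v)·(u¹³v)⁻¹·(u⁶v)⁻¹.
  (u¹³v) · (u⁶v) = u¹⁷v²
  (u¹⁷v²) · (u⁹v²) = u²v
  (u²v) · (u¹⁰v²) = u¹⁵

Answer: u¹⁵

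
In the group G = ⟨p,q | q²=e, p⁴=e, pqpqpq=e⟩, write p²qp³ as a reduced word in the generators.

Multiply left to right, reducing at each step:
  (p²) · q = p²q
  (p²q) · p³ = p²qp³

Answer: p²qp³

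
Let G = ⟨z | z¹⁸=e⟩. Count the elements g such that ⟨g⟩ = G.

G is cyclic of order 18. An element generates G iff its order is 18, and a cyclic group of order 18 has exactly φ(18) = 6 such elements.

Answer: 6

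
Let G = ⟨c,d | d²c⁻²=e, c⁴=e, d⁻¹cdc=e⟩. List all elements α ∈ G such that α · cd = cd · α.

⟨cd⟩ ⊆ C_G(cd) since powers of cd commute with cd; so |C_G(cd)| ≥ |⟨cd⟩| = 4.
By orbit–stabilizer, |C_G(cd)| = |G| / |conj. class of cd| = 8 / 2 = 4.
The 4 elements commuting with cd are {e, c², cd, cd⁻¹}.

Answer: {e, c², cd, cd⁻¹}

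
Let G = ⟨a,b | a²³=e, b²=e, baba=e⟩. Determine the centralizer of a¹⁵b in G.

⟨a¹⁵b⟩ ⊆ C_G(a¹⁵b) since powers of a¹⁵b commute with a¹⁵b; so |C_G(a¹⁵b)| ≥ |⟨a¹⁵b⟩| = 2.
By orbit–stabilizer, |C_G(a¹⁵b)| = |G| / |conj. class of a¹⁵b| = 46 / 23 = 2.
The 2 elements commuting with a¹⁵b are {e, a¹⁵b}.

Answer: {e, a¹⁵b}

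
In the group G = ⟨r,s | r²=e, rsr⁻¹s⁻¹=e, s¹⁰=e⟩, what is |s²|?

Compute successive powers until reaching e:
  (s²)¹ = s², (s²)² = s⁴, (s²)³ = s⁶, (s²)⁴ = s⁸, (s²)⁵ = e.
The smallest positive k with (s²)ᵏ = e is 5.

Answer: 5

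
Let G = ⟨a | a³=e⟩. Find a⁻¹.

The order of a is 3 (smallest k with aᵏ = e), so a⁻¹ = a² = a².
Check: a · (a²) → a · a² = e, giving e as required.

Answer: a²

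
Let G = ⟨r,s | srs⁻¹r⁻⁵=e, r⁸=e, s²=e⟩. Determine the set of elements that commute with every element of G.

An element z ∈ Z(G) iff z commutes with every generator.
For example r² is central: (r²)·r = r³ = r·(r²); (r²)·s = r²s = s·(r²).
Whereas r ∉ Z(G) since r·s = rs ≠ r⁵s = s·r.
Checking each of the 16 elements this way gives Z(G) = {e, r², r⁴, r⁶}, of order 4.

Answer: {e, r², r⁴, r⁶}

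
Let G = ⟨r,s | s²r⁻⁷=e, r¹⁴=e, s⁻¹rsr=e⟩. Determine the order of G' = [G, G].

G' = [G, G] is generated by all commutators. The generator-pair commutators are: [r, s] = r².
The subgroup they normally generate is {e, r², r⁴, r⁶, r⁸, r¹⁰, r¹²}, of order 7.
Check: |G/G'| = 28/7 = 4 is the order of the abelianisation.

Answer: 7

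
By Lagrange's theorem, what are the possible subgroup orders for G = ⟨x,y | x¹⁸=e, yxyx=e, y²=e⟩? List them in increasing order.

|G| = 36 = 2² · 3². By Lagrange's theorem the order of any subgroup divides 36; the divisors of 36 are 1, 2, 3, 4, 6, 9, 12, 18, 36.

Answer: 1, 2, 3, 4, 6, 9, 12, 18, 36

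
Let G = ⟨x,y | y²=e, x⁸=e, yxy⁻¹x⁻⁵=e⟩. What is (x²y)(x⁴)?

Compute (x²y) · (x⁴) by multiplying left to right and reducing via the relations at each step:
  (x²y) · x⁴ = x⁶y

Answer: x⁶y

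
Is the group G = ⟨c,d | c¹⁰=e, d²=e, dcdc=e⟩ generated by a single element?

Every cyclic group is abelian. But c·d = cd while d·c = c⁹d, so c·d ≠ d·c and G is not abelian. Hence G is not cyclic.

Answer: No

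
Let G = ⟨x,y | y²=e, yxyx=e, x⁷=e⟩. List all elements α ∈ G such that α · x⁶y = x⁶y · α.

⟨x⁶y⟩ ⊆ C_G(x⁶y) since powers of x⁶y commute with x⁶y; so |C_G(x⁶y)| ≥ |⟨x⁶y⟩| = 2.
By orbit–stabilizer, |C_G(x⁶y)| = |G| / |conj. class of x⁶y| = 14 / 7 = 2.
The 2 elements commuting with x⁶y are {e, x⁶y}.

Answer: {e, x⁶y}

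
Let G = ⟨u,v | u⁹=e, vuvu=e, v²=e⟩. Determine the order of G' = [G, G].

G' = [G, G] is generated by all commutators. The generator-pair commutators are: [u, v] = u².
The subgroup they normally generate is {e, u, u², u³, u⁴, u⁵, u⁶, u⁷, u⁸}, of order 9.
Check: |G/G'| = 18/9 = 2 is the order of the abelianisation.

Answer: 9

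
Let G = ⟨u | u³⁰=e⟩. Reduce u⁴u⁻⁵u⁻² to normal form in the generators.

Multiply left to right, reducing at each step:
  (u⁴) · u⁻⁵ = u²⁹
  (u²⁹) · u⁻² = u²⁷

Answer: u²⁷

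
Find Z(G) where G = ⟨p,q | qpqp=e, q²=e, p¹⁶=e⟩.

An element z ∈ Z(G) iff z commutes with every generator.
For example p⁸ is central: (p⁸)·p = p⁹ = p·(p⁸); (p⁸)·q = p⁸q = q·(p⁸).
Whereas p ∉ Z(G) since p·q = pq ≠ p¹⁵q = q·p.
Checking each of the 32 elements this way gives Z(G) = {e, p⁸}, of order 2.

Answer: {e, p⁸}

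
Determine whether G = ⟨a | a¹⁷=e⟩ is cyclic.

|G| = 17. The element a has order 17 (its powers give 17 distinct elements), so ⟨a⟩ = G and G is cyclic.

Answer: Yes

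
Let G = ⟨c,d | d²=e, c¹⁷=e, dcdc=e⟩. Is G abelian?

c·d = cd but d·c = c¹⁶d, so c·d ≠ d·c and G is not abelian.

Answer: No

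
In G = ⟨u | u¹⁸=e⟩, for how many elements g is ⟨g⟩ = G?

G is cyclic of order 18. An element generates G iff its order is 18, and a cyclic group of order 18 has exactly φ(18) = 6 such elements.

Answer: 6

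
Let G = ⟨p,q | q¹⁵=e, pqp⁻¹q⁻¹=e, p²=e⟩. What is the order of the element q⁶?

Compute successive powers until reaching e:
  (q⁶)¹ = q⁶, (q⁶)² = q¹², (q⁶)³ = q³, (q⁶)⁴ = q⁹, (q⁶)⁵ = e.
The smallest positive k with (q⁶)ᵏ = e is 5.

Answer: 5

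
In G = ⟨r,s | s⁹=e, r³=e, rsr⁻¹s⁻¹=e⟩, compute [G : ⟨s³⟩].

First find ord(s³) by computing successive powers:
  (s³)¹ = s³, (s³)² = s⁶, (s³)³ = e.
So |⟨s³⟩| = ord(s³) = 3. With |G| = 27, by Lagrange [G : ⟨s³⟩] = 27/3 = 9.

Answer: 9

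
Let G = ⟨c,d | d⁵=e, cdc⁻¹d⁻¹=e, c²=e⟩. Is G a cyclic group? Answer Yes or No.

|G| = 10. The element cd has order 10 (its powers give 10 distinct elements), so ⟨cd⟩ = G and G is cyclic.

Answer: Yes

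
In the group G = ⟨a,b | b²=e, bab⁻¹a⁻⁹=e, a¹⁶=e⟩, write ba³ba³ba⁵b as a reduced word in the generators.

Multiply left to right, reducing at each step:
  b · a³ = a¹¹b
  (a¹¹b) · b = a¹¹
  (a¹¹) · a³ = a¹⁴
  (a¹⁴) · b = a¹⁴b
  (a¹⁴b) · a⁵ = a¹¹b
  (a¹¹b) · b = a¹¹

Answer: a¹¹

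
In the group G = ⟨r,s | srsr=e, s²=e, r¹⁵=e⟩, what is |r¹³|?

Compute successive powers until reaching e:
  (r¹³)¹ = r¹³, (r¹³)² = r¹¹, (r¹³)³ = r⁹, (r¹³)⁴ = r⁷, (r¹³)⁵ = r⁵, (r¹³)⁶ = r³, (r¹³)⁷ = r, (r¹³)⁸ = r¹⁴, (r¹³)⁹ = r¹², (r¹³)¹⁰ = r¹⁰, (r¹³)¹¹ = r⁸, (r¹³)¹² = r⁶, (r¹³)¹³ = r⁴, (r¹³)¹⁴ = r², (r¹³)¹⁵ = e.
The smallest positive k with (r¹³)ᵏ = e is 15.

Answer: 15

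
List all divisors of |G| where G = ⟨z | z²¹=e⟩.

|G| = 21 = 3 · 7. By Lagrange's theorem the order of any subgroup divides 21; the divisors of 21 are 1, 3, 7, 21.

Answer: 1, 3, 7, 21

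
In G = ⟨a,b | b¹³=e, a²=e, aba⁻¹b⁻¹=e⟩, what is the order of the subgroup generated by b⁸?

|⟨b⁸⟩| equals the order of b⁸. Compute successive powers until reaching e:
  (b⁸)¹ = b⁸, (b⁸)² = b³, (b⁸)³ = b¹¹, (b⁸)⁴ = b⁶, (b⁸)⁵ = b, (b⁸)⁶ = b⁹, (b⁸)⁷ = b⁴, (b⁸)⁸ = b¹², (b⁸)⁹ = b⁷, (b⁸)¹⁰ = b², (b⁸)¹¹ = b¹⁰, (b⁸)¹² = b⁵, (b⁸)¹³ = e.
The smallest positive k with (b⁸)ᵏ = e is 13, so |⟨b⁸⟩| = 13.

Answer: 13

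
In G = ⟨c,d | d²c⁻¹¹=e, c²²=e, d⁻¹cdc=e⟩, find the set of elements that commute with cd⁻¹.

⟨cd⁻¹⟩ ⊆ C_G(cd⁻¹) since powers of cd⁻¹ commute with cd⁻¹; so |C_G(cd⁻¹)| ≥ |⟨cd⁻¹⟩| = 4.
By orbit–stabilizer, |C_G(cd⁻¹)| = |G| / |conj. class of cd⁻¹| = 44 / 11 = 4.
The 4 elements commuting with cd⁻¹ are {e, c¹¹, cd, cd⁻¹}.

Answer: {e, c¹¹, cd, cd⁻¹}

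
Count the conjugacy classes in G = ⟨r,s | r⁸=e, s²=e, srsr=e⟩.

The conjugacy classes (representative and size) are:
  [e] (size 1), [r] (size 2), [r⁶] (size 2), [r³] (size 2), [r⁴] (size 1), [s] (size 4), [r⁵s] (size 4).
Class equation: 1 + 2 + 2 + 2 + 1 + 4 + 4 = 16 = |G|. So G has 7 conjugacy classes.

Answer: 7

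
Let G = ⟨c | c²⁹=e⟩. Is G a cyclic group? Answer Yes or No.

|G| = 29. The element c has order 29 (its powers give 29 distinct elements), so ⟨c⟩ = G and G is cyclic.

Answer: Yes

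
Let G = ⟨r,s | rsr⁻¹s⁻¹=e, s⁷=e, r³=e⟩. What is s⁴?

Compute successive powers of s, reducing at each step:
  s²: s · s = s²
  s³: (s²) · s = s³
  s⁴: (s³) · s = s⁴

Answer: s⁴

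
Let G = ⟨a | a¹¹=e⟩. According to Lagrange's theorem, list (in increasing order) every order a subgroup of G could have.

|G| = 11 = 11. By Lagrange's theorem the order of any subgroup divides 11; the divisors of 11 are 1, 11.

Answer: 1, 11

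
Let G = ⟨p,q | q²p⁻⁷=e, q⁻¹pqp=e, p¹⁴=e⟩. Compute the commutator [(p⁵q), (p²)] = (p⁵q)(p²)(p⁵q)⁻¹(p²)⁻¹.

[(p⁵q), (p²)] = (p⁵q)·(p²)·(p⁵q)⁻¹·(p²)⁻¹.
  (p⁵q) · (p²) = p³q
  (p³q) · (p⁵q⁻¹) = p¹²
  (p¹²) · (p¹²) = p¹⁰

Answer: p¹⁰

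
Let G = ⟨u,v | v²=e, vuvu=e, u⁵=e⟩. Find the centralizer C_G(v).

⟨v⟩ ⊆ C_G(v) since powers of v commute with v; so |C_G(v)| ≥ |⟨v⟩| = 2.
By orbit–stabilizer, |C_G(v)| = |G| / |conj. class of v| = 10 / 5 = 2.
The 2 elements commuting with v are {e, v}.

Answer: {e, v}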